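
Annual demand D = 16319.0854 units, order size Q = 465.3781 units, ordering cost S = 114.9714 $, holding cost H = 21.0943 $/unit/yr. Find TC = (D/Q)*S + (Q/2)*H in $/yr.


Ordering cost = D*S/Q = 4031.6209
Holding cost = Q*H/2 = 4908.4126
TC = 4031.6209 + 4908.4126 = 8940.0336

8940.0336 $/yr


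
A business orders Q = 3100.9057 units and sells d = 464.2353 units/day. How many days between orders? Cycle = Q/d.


Cycle = 3100.9057 / 464.2353 = 6.6796

6.6796 days


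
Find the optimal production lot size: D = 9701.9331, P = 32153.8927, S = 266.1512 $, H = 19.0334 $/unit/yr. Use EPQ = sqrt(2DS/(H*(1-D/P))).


1 - D/P = 1 - 0.3017 = 0.6983
H*(1-D/P) = 13.2904
2DS = 5164362.2738
EPQ = sqrt(388579.2729) = 623.3613

623.3613 units


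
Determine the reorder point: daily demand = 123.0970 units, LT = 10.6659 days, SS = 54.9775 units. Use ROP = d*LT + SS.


d*LT = 123.0970 * 10.6659 = 1312.9403
ROP = 1312.9403 + 54.9775 = 1367.9178

1367.9178 units


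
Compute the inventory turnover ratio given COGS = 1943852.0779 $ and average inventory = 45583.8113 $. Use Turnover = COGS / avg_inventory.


Turnover = 1943852.0779 / 45583.8113 = 42.6435

42.6435


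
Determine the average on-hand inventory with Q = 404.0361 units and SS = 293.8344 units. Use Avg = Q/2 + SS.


Q/2 = 202.0180
Avg = 202.0180 + 293.8344 = 495.8524

495.8524 units


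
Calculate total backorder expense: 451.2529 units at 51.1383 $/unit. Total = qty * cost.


Total = 451.2529 * 51.1383 = 23076.3062

23076.3062 $


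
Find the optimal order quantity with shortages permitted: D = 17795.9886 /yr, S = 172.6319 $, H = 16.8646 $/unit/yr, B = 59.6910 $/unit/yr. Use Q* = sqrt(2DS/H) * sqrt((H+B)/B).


sqrt(2DS/H) = 603.5991
sqrt((H+B)/B) = 1.1325
Q* = 603.5991 * 1.1325 = 683.5694

683.5694 units


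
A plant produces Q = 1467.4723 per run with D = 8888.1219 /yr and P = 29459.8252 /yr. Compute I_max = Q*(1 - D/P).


D/P = 0.3017
1 - D/P = 0.6983
I_max = 1467.4723 * 0.6983 = 1024.7313

1024.7313 units


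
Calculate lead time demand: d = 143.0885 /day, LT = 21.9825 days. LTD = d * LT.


LTD = 143.0885 * 21.9825 = 3145.4430

3145.4430 units


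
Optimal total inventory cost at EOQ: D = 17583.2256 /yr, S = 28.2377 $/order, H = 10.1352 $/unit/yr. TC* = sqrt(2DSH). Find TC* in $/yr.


2*D*S*H = 10064453.2538
TC* = sqrt(10064453.2538) = 3172.4522

3172.4522 $/yr


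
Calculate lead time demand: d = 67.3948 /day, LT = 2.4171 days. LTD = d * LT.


LTD = 67.3948 * 2.4171 = 162.9000

162.9000 units


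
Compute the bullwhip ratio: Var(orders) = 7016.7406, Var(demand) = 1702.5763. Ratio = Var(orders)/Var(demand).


BW = 7016.7406 / 1702.5763 = 4.1212

4.1212


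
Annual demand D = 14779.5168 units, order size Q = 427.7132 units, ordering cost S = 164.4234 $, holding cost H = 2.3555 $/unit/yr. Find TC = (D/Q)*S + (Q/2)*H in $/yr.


Ordering cost = D*S/Q = 5681.6072
Holding cost = Q*H/2 = 503.7392
TC = 5681.6072 + 503.7392 = 6185.3464

6185.3464 $/yr


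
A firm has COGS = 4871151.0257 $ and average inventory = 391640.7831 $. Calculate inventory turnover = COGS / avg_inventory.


Turnover = 4871151.0257 / 391640.7831 = 12.4378

12.4378


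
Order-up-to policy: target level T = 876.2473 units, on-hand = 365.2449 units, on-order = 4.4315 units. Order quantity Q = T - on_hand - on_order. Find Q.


Inventory position = OH + OO = 365.2449 + 4.4315 = 369.6764
Q = 876.2473 - 369.6764 = 506.5709

506.5709 units


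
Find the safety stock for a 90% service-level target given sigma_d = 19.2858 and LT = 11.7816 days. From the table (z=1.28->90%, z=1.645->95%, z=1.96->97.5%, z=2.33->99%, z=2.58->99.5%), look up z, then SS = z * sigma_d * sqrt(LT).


From the table, SL = 90% corresponds to z = 1.28
sqrt(LT) = sqrt(11.7816) = 3.4324
SS = 1.28 * 19.2858 * 3.4324 = 84.7325

84.7325 units


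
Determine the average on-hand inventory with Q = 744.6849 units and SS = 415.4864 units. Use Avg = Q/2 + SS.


Q/2 = 372.3424
Avg = 372.3424 + 415.4864 = 787.8288

787.8288 units


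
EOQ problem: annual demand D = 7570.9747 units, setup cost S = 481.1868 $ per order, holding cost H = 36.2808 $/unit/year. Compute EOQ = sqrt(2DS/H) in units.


2*D*S = 2 * 7570.9747 * 481.1868 = 7286106.1775
2*D*S/H = 200825.4001
EOQ = sqrt(200825.4001) = 448.1355

448.1355 units


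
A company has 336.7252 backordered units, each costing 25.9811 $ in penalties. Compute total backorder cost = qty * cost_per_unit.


Total = 336.7252 * 25.9811 = 8748.4911

8748.4911 $


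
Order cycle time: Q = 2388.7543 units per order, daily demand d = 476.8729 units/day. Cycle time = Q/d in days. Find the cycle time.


Cycle = 2388.7543 / 476.8729 = 5.0092

5.0092 days


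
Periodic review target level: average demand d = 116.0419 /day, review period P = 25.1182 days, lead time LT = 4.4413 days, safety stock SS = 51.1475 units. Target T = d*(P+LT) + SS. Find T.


P + LT = 29.5595
d*(P+LT) = 116.0419 * 29.5595 = 3430.1405
T = 3430.1405 + 51.1475 = 3481.2880

3481.2880 units


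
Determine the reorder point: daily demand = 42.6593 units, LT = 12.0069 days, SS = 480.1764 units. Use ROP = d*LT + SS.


d*LT = 42.6593 * 12.0069 = 512.2059
ROP = 512.2059 + 480.1764 = 992.3823

992.3823 units


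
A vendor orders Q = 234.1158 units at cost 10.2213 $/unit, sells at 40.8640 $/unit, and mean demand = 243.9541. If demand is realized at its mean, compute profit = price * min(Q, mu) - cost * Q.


Sales at mu = min(234.1158, 243.9541) = 234.1158
Revenue = 40.8640 * 234.1158 = 9566.9081
Total cost = 10.2213 * 234.1158 = 2392.9678
Profit = 9566.9081 - 2392.9678 = 7173.9402

7173.9402 $


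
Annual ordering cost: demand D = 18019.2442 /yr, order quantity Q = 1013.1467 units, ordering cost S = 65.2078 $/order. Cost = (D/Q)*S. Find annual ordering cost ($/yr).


Number of orders = D/Q = 17.7854
Cost = 17.7854 * 65.2078 = 1159.7484

1159.7484 $/yr


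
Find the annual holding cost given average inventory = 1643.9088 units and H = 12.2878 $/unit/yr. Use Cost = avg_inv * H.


Cost = 1643.9088 * 12.2878 = 20200.0226

20200.0226 $/yr


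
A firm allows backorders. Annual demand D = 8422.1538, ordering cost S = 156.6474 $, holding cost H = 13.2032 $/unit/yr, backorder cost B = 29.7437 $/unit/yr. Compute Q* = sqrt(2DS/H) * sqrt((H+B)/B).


sqrt(2DS/H) = 447.0423
sqrt((H+B)/B) = 1.2016
Q* = 447.0423 * 1.2016 = 537.1765

537.1765 units


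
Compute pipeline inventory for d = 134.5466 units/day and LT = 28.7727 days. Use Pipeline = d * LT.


Pipeline = 134.5466 * 28.7727 = 3871.2690

3871.2690 units


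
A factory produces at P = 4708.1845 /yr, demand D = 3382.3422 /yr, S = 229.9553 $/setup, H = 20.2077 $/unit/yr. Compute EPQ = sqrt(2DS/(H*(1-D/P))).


1 - D/P = 1 - 0.7184 = 0.2816
H*(1-D/P) = 5.6906
2DS = 1555575.0306
EPQ = sqrt(273360.4496) = 522.8388

522.8388 units


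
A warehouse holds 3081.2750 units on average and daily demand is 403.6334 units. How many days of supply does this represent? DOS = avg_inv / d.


DOS = 3081.2750 / 403.6334 = 7.6338

7.6338 days


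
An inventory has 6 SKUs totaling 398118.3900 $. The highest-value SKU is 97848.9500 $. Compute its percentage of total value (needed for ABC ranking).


Top item = 97848.9500
Total = 398118.3900
Percentage = 97848.9500 / 398118.3900 * 100 = 24.5779

24.5779%


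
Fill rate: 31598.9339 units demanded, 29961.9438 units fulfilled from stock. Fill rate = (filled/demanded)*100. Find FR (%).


FR = 29961.9438 / 31598.9339 * 100 = 94.8195

94.8195%


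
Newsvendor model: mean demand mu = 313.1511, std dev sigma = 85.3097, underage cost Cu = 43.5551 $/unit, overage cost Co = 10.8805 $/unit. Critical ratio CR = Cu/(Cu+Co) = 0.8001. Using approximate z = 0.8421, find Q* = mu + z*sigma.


CR = Cu/(Cu+Co) = 43.5551/(43.5551+10.8805) = 0.8001
z = 0.8421
Q* = 313.1511 + 0.8421 * 85.3097 = 384.9904

384.9904 units


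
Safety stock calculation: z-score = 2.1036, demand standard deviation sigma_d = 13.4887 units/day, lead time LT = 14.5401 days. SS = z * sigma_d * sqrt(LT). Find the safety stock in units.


sqrt(LT) = sqrt(14.5401) = 3.8131
SS = 2.1036 * 13.4887 * 3.8131 = 108.1974

108.1974 units


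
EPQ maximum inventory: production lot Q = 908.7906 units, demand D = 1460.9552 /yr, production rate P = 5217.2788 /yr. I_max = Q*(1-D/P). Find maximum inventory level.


D/P = 0.2800
1 - D/P = 0.7200
I_max = 908.7906 * 0.7200 = 654.3088

654.3088 units


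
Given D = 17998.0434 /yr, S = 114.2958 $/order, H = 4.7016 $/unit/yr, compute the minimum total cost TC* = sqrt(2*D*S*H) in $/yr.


2*D*S*H = 19343329.9495
TC* = sqrt(19343329.9495) = 4398.1053

4398.1053 $/yr


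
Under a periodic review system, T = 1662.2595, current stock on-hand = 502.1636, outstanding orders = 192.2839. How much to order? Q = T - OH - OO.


Inventory position = OH + OO = 502.1636 + 192.2839 = 694.4475
Q = 1662.2595 - 694.4475 = 967.8120

967.8120 units


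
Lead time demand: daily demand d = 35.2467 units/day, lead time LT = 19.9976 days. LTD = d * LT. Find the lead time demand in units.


LTD = 35.2467 * 19.9976 = 704.8494

704.8494 units


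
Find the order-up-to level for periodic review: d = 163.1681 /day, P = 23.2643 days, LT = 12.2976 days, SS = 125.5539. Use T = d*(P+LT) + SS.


P + LT = 35.5619
d*(P+LT) = 163.1681 * 35.5619 = 5802.5677
T = 5802.5677 + 125.5539 = 5928.1216

5928.1216 units


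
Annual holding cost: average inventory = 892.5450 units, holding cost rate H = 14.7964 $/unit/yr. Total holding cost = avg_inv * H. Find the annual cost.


Cost = 892.5450 * 14.7964 = 13206.4528

13206.4528 $/yr


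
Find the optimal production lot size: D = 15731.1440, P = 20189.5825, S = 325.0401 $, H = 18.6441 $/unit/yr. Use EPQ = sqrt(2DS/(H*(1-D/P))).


1 - D/P = 1 - 0.7792 = 0.2208
H*(1-D/P) = 4.1172
2DS = 10226505.2377
EPQ = sqrt(2483878.6778) = 1576.0326

1576.0326 units


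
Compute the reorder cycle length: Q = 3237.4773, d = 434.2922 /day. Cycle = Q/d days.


Cycle = 3237.4773 / 434.2922 = 7.4546

7.4546 days


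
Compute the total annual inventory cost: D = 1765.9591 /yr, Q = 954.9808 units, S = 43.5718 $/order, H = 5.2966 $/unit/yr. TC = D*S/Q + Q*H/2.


Ordering cost = D*S/Q = 80.5734
Holding cost = Q*H/2 = 2529.0757
TC = 80.5734 + 2529.0757 = 2609.6490

2609.6490 $/yr


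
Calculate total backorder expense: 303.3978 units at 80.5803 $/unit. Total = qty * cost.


Total = 303.3978 * 80.5803 = 24447.8857

24447.8857 $


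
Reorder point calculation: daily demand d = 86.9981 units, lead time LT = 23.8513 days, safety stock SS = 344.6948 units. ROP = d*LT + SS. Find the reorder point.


d*LT = 86.9981 * 23.8513 = 2075.0178
ROP = 2075.0178 + 344.6948 = 2419.7126

2419.7126 units


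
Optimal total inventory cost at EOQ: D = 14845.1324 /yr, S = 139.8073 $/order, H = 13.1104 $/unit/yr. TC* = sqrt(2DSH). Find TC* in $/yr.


2*D*S*H = 54420165.9533
TC* = sqrt(54420165.9533) = 7377.0025

7377.0025 $/yr


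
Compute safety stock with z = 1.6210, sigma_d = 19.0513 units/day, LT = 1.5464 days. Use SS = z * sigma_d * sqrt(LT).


sqrt(LT) = sqrt(1.5464) = 1.2435
SS = 1.6210 * 19.0513 * 1.2435 = 38.4033

38.4033 units


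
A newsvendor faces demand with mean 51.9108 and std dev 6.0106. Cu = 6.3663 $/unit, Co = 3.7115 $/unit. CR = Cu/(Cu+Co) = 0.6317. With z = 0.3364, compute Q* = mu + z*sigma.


CR = Cu/(Cu+Co) = 6.3663/(6.3663+3.7115) = 0.6317
z = 0.3364
Q* = 51.9108 + 0.3364 * 6.0106 = 53.9328

53.9328 units


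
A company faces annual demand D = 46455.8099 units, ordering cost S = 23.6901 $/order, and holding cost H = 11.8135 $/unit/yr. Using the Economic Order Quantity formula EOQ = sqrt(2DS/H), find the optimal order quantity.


2*D*S = 2 * 46455.8099 * 23.6901 = 2201085.5642
2*D*S/H = 186319.5128
EOQ = sqrt(186319.5128) = 431.6474

431.6474 units


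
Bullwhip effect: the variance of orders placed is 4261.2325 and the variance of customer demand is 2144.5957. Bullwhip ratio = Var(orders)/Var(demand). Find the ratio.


BW = 4261.2325 / 2144.5957 = 1.9870

1.9870


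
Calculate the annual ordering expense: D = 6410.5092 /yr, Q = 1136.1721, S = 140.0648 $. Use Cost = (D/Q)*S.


Number of orders = D/Q = 5.6422
Cost = 5.6422 * 140.0648 = 790.2735

790.2735 $/yr


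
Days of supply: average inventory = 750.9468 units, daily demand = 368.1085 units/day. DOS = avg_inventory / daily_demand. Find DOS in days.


DOS = 750.9468 / 368.1085 = 2.0400

2.0400 days


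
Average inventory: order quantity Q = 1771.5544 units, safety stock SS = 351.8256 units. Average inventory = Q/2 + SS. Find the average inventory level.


Q/2 = 885.7772
Avg = 885.7772 + 351.8256 = 1237.6028

1237.6028 units


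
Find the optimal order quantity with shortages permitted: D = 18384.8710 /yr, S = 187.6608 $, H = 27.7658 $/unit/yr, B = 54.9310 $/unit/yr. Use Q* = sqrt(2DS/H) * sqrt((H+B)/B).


sqrt(2DS/H) = 498.5136
sqrt((H+B)/B) = 1.2270
Q* = 498.5136 * 1.2270 = 611.6635

611.6635 units


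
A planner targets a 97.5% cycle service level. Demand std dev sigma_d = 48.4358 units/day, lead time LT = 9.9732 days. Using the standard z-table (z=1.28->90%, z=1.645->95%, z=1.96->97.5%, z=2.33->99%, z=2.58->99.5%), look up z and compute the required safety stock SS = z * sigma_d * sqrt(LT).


From the table, SL = 97.5% corresponds to z = 1.96
sqrt(LT) = sqrt(9.9732) = 3.1580
SS = 1.96 * 48.4358 * 3.1580 = 299.8056

299.8056 units


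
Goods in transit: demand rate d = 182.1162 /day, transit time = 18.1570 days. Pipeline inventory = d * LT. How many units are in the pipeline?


Pipeline = 182.1162 * 18.1570 = 3306.6838

3306.6838 units


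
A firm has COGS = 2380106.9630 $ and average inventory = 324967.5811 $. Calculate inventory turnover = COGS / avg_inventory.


Turnover = 2380106.9630 / 324967.5811 = 7.3241

7.3241


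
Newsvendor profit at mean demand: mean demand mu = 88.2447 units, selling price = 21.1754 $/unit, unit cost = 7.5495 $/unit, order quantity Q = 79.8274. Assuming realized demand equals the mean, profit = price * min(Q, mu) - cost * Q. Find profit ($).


Sales at mu = min(79.8274, 88.2447) = 79.8274
Revenue = 21.1754 * 79.8274 = 1690.3771
Total cost = 7.5495 * 79.8274 = 602.6570
Profit = 1690.3771 - 602.6570 = 1087.7202

1087.7202 $


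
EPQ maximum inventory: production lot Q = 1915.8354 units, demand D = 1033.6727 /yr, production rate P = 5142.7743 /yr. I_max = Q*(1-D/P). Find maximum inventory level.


D/P = 0.2010
1 - D/P = 0.7990
I_max = 1915.8354 * 0.7990 = 1530.7618

1530.7618 units


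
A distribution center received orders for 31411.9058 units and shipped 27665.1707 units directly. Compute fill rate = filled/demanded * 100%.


FR = 27665.1707 / 31411.9058 * 100 = 88.0722

88.0722%


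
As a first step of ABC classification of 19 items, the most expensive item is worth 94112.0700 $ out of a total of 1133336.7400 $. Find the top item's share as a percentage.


Top item = 94112.0700
Total = 1133336.7400
Percentage = 94112.0700 / 1133336.7400 * 100 = 8.3040

8.3040%


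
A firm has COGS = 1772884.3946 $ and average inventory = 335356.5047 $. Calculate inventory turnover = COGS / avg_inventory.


Turnover = 1772884.3946 / 335356.5047 = 5.2866

5.2866


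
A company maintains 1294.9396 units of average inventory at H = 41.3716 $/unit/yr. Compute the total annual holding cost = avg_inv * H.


Cost = 1294.9396 * 41.3716 = 53573.7232

53573.7232 $/yr


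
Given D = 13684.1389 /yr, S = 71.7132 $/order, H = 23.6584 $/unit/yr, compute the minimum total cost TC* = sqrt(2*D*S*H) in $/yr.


2*D*S*H = 46433555.7368
TC* = sqrt(46433555.7368) = 6814.2172

6814.2172 $/yr


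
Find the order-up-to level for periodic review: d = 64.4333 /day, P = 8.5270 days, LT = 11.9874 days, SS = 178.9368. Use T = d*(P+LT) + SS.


P + LT = 20.5144
d*(P+LT) = 64.4333 * 20.5144 = 1321.8105
T = 1321.8105 + 178.9368 = 1500.7473

1500.7473 units


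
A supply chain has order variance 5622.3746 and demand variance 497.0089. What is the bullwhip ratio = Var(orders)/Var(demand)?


BW = 5622.3746 / 497.0089 = 11.3124

11.3124


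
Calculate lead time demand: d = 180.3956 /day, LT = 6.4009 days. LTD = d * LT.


LTD = 180.3956 * 6.4009 = 1154.6942

1154.6942 units


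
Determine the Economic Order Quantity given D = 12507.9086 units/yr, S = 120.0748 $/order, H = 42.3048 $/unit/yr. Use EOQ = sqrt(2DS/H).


2*D*S = 2 * 12507.9086 * 120.0748 = 3003769.2471
2*D*S/H = 71003.0362
EOQ = sqrt(71003.0362) = 266.4639

266.4639 units


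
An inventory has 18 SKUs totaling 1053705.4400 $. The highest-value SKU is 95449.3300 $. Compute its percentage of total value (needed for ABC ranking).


Top item = 95449.3300
Total = 1053705.4400
Percentage = 95449.3300 / 1053705.4400 * 100 = 9.0584

9.0584%


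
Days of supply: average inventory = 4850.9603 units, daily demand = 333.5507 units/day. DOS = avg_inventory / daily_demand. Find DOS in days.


DOS = 4850.9603 / 333.5507 = 14.5434

14.5434 days


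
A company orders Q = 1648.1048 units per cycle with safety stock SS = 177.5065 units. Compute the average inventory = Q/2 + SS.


Q/2 = 824.0524
Avg = 824.0524 + 177.5065 = 1001.5589

1001.5589 units


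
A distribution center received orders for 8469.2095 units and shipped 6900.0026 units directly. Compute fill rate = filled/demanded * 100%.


FR = 6900.0026 / 8469.2095 * 100 = 81.4716

81.4716%


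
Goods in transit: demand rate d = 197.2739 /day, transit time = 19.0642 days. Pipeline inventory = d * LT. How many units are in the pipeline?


Pipeline = 197.2739 * 19.0642 = 3760.8691

3760.8691 units


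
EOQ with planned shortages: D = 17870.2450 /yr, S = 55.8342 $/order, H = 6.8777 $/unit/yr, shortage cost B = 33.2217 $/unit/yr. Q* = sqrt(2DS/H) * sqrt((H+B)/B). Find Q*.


sqrt(2DS/H) = 538.6526
sqrt((H+B)/B) = 1.0986
Q* = 538.6526 * 1.0986 = 591.7889

591.7889 units


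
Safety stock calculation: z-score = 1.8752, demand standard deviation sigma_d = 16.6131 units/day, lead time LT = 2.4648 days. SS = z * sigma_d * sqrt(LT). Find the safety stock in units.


sqrt(LT) = sqrt(2.4648) = 1.5700
SS = 1.8752 * 16.6131 * 1.5700 = 48.9090

48.9090 units


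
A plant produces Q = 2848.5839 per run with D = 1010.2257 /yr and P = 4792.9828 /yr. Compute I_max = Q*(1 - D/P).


D/P = 0.2108
1 - D/P = 0.7892
I_max = 2848.5839 * 0.7892 = 2248.1827

2248.1827 units


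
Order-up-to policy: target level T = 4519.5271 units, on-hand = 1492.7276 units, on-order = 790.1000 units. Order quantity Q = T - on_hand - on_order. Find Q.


Inventory position = OH + OO = 1492.7276 + 790.1000 = 2282.8276
Q = 4519.5271 - 2282.8276 = 2236.6995

2236.6995 units


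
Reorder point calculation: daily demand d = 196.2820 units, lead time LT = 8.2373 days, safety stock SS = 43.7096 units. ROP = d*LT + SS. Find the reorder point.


d*LT = 196.2820 * 8.2373 = 1616.8337
ROP = 1616.8337 + 43.7096 = 1660.5433

1660.5433 units


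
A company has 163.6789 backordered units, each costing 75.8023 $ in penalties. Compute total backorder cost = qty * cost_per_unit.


Total = 163.6789 * 75.8023 = 12407.2371

12407.2371 $


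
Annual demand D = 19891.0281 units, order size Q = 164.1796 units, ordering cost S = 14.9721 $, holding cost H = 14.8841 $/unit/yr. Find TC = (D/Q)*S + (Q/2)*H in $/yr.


Ordering cost = D*S/Q = 1813.9310
Holding cost = Q*H/2 = 1221.8328
TC = 1813.9310 + 1221.8328 = 3035.7638

3035.7638 $/yr


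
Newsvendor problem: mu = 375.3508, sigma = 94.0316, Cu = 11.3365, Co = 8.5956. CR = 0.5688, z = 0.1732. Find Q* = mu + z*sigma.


CR = Cu/(Cu+Co) = 11.3365/(11.3365+8.5956) = 0.5688
z = 0.1732
Q* = 375.3508 + 0.1732 * 94.0316 = 391.6371

391.6371 units


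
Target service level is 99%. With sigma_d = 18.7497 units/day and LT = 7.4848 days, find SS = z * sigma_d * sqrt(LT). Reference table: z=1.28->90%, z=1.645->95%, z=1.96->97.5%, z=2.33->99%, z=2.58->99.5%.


From the table, SL = 99% corresponds to z = 2.33
sqrt(LT) = sqrt(7.4848) = 2.7358
SS = 2.33 * 18.7497 * 2.7358 = 119.5199

119.5199 units


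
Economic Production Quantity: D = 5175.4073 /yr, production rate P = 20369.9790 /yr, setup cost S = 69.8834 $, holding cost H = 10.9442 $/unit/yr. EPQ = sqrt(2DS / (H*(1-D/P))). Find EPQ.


1 - D/P = 1 - 0.2541 = 0.7459
H*(1-D/P) = 8.1636
2DS = 723350.1170
EPQ = sqrt(88606.7186) = 297.6688

297.6688 units


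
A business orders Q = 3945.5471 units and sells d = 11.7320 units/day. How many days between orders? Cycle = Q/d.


Cycle = 3945.5471 / 11.7320 = 336.3064

336.3064 days


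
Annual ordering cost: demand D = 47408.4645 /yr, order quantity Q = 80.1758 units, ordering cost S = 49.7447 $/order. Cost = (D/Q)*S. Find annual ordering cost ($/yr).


Number of orders = D/Q = 591.3064
Cost = 591.3064 * 49.7447 = 29414.3600

29414.3600 $/yr


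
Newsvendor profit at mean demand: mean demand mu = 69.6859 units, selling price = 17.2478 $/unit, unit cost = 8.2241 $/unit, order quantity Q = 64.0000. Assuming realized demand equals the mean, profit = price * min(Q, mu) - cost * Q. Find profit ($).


Sales at mu = min(64.0000, 69.6859) = 64.0000
Revenue = 17.2478 * 64.0000 = 1103.8592
Total cost = 8.2241 * 64.0000 = 526.3424
Profit = 1103.8592 - 526.3424 = 577.5168

577.5168 $


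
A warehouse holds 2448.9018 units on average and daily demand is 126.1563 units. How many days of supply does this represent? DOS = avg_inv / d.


DOS = 2448.9018 / 126.1563 = 19.4116

19.4116 days


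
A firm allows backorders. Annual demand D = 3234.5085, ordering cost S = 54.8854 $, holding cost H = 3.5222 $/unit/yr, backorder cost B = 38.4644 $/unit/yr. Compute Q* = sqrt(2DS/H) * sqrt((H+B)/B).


sqrt(2DS/H) = 317.4977
sqrt((H+B)/B) = 1.0448
Q* = 317.4977 * 1.0448 = 331.7160

331.7160 units


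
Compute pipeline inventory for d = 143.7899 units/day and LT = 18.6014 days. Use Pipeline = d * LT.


Pipeline = 143.7899 * 18.6014 = 2674.6934

2674.6934 units


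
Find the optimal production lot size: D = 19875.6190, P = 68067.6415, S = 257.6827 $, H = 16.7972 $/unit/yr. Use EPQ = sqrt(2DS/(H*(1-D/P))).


1 - D/P = 1 - 0.2920 = 0.7080
H*(1-D/P) = 11.8925
2DS = 10243206.3362
EPQ = sqrt(861320.0912) = 928.0733

928.0733 units


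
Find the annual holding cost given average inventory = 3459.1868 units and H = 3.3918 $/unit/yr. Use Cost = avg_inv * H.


Cost = 3459.1868 * 3.3918 = 11732.8698

11732.8698 $/yr


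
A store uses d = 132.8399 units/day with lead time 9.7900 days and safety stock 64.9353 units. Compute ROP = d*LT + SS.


d*LT = 132.8399 * 9.7900 = 1300.5026
ROP = 1300.5026 + 64.9353 = 1365.4379

1365.4379 units


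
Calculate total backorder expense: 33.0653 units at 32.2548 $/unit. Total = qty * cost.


Total = 33.0653 * 32.2548 = 1066.5146

1066.5146 $


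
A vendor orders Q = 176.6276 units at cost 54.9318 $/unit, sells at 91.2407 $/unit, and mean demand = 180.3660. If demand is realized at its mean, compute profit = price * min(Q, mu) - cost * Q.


Sales at mu = min(176.6276, 180.3660) = 176.6276
Revenue = 91.2407 * 176.6276 = 16115.6259
Total cost = 54.9318 * 176.6276 = 9702.4720
Profit = 16115.6259 - 9702.4720 = 6413.1539

6413.1539 $


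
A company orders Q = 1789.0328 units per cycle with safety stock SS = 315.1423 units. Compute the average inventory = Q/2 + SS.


Q/2 = 894.5164
Avg = 894.5164 + 315.1423 = 1209.6587

1209.6587 units


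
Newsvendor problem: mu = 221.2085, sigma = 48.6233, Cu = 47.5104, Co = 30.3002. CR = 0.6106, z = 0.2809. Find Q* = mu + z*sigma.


CR = Cu/(Cu+Co) = 47.5104/(47.5104+30.3002) = 0.6106
z = 0.2809
Q* = 221.2085 + 0.2809 * 48.6233 = 234.8668

234.8668 units


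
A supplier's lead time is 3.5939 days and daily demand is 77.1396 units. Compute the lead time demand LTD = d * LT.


LTD = 77.1396 * 3.5939 = 277.2320

277.2320 units


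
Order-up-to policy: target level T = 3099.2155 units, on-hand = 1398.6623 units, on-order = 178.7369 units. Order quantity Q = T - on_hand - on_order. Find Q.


Inventory position = OH + OO = 1398.6623 + 178.7369 = 1577.3992
Q = 3099.2155 - 1577.3992 = 1521.8163

1521.8163 units


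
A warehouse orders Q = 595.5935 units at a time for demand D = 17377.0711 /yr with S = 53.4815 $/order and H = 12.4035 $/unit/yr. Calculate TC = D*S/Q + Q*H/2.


Ordering cost = D*S/Q = 1560.3794
Holding cost = Q*H/2 = 3693.7220
TC = 1560.3794 + 3693.7220 = 5254.1014

5254.1014 $/yr


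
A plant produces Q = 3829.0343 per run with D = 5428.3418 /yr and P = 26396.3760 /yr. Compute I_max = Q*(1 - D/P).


D/P = 0.2056
1 - D/P = 0.7944
I_max = 3829.0343 * 0.7944 = 3041.6040

3041.6040 units


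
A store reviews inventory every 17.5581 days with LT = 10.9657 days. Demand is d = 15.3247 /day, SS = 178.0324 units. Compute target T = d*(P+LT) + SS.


P + LT = 28.5238
d*(P+LT) = 15.3247 * 28.5238 = 437.1187
T = 437.1187 + 178.0324 = 615.1511

615.1511 units


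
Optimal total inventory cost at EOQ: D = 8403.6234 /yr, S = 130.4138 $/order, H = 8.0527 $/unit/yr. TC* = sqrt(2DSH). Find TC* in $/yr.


2*D*S*H = 17650688.3496
TC* = sqrt(17650688.3496) = 4201.2722

4201.2722 $/yr


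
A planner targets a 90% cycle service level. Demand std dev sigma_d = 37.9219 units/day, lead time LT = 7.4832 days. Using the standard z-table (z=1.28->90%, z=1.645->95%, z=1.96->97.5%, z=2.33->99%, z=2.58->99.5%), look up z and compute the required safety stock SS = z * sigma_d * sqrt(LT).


From the table, SL = 90% corresponds to z = 1.28
sqrt(LT) = sqrt(7.4832) = 2.7355
SS = 1.28 * 37.9219 * 2.7355 = 132.7834

132.7834 units


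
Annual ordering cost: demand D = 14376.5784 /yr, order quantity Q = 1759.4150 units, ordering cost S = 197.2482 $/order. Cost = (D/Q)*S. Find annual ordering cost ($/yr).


Number of orders = D/Q = 8.1712
Cost = 8.1712 * 197.2482 = 1611.7597

1611.7597 $/yr


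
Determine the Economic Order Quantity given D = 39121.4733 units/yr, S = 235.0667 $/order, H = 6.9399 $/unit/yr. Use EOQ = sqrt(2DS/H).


2*D*S = 2 * 39121.4733 * 235.0667 = 18392311.2555
2*D*S/H = 2650227.1294
EOQ = sqrt(2650227.1294) = 1627.9518

1627.9518 units


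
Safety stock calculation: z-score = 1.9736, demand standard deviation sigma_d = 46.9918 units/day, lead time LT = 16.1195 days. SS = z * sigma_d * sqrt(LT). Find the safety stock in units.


sqrt(LT) = sqrt(16.1195) = 4.0149
SS = 1.9736 * 46.9918 * 4.0149 = 372.3548

372.3548 units


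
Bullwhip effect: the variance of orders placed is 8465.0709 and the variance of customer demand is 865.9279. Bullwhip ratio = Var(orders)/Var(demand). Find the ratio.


BW = 8465.0709 / 865.9279 = 9.7757

9.7757


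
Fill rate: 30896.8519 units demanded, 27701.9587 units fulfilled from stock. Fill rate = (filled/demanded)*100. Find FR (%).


FR = 27701.9587 / 30896.8519 * 100 = 89.6595

89.6595%


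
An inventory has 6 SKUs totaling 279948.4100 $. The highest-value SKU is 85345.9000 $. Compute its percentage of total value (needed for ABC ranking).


Top item = 85345.9000
Total = 279948.4100
Percentage = 85345.9000 / 279948.4100 * 100 = 30.4863

30.4863%


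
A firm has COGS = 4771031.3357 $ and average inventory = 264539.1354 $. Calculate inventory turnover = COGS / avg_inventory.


Turnover = 4771031.3357 / 264539.1354 = 18.0353

18.0353


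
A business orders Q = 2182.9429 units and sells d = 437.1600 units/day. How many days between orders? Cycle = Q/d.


Cycle = 2182.9429 / 437.1600 = 4.9935

4.9935 days


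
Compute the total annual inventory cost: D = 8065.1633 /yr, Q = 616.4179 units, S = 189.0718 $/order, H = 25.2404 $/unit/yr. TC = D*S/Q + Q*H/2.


Ordering cost = D*S/Q = 2473.8006
Holding cost = Q*H/2 = 7779.3172
TC = 2473.8006 + 7779.3172 = 10253.1177

10253.1177 $/yr


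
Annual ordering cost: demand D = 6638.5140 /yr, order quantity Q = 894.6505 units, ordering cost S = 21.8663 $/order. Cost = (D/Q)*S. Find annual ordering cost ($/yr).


Number of orders = D/Q = 7.4202
Cost = 7.4202 * 21.8663 = 162.2530

162.2530 $/yr


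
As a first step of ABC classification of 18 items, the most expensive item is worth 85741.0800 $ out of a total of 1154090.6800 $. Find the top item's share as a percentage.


Top item = 85741.0800
Total = 1154090.6800
Percentage = 85741.0800 / 1154090.6800 * 100 = 7.4293

7.4293%


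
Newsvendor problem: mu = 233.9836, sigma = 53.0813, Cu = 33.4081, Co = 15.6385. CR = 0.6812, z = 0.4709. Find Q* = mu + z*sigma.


CR = Cu/(Cu+Co) = 33.4081/(33.4081+15.6385) = 0.6812
z = 0.4709
Q* = 233.9836 + 0.4709 * 53.0813 = 258.9796

258.9796 units


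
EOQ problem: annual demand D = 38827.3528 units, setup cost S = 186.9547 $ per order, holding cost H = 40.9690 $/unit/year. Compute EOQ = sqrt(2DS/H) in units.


2*D*S = 2 * 38827.3528 * 186.9547 = 14517912.1890
2*D*S/H = 354363.3525
EOQ = sqrt(354363.3525) = 595.2843

595.2843 units


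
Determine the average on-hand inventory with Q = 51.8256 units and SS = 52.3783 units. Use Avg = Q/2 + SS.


Q/2 = 25.9128
Avg = 25.9128 + 52.3783 = 78.2911

78.2911 units


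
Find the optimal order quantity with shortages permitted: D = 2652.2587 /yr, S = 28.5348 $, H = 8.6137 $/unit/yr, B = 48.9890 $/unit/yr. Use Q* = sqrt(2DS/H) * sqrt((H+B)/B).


sqrt(2DS/H) = 132.5609
sqrt((H+B)/B) = 1.0844
Q* = 132.5609 * 1.0844 = 143.7433

143.7433 units


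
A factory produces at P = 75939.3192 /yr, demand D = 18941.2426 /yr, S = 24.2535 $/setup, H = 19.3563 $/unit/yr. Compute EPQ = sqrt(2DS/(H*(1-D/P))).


1 - D/P = 1 - 0.2494 = 0.7506
H*(1-D/P) = 14.5283
2DS = 918782.8548
EPQ = sqrt(63240.7536) = 251.4771

251.4771 units


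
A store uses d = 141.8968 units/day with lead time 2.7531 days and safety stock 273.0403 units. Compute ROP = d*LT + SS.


d*LT = 141.8968 * 2.7531 = 390.6561
ROP = 390.6561 + 273.0403 = 663.6964

663.6964 units


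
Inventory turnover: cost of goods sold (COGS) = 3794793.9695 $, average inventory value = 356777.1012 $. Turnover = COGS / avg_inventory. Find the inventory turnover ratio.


Turnover = 3794793.9695 / 356777.1012 = 10.6363

10.6363


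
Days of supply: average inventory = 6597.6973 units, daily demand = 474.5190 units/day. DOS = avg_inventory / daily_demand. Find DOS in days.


DOS = 6597.6973 / 474.5190 = 13.9040

13.9040 days


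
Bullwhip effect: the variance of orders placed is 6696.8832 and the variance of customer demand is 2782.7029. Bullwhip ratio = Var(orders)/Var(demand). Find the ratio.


BW = 6696.8832 / 2782.7029 = 2.4066

2.4066


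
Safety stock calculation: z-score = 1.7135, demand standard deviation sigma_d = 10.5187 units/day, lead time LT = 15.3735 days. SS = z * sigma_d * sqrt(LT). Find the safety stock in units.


sqrt(LT) = sqrt(15.3735) = 3.9209
SS = 1.7135 * 10.5187 * 3.9209 = 70.6696

70.6696 units


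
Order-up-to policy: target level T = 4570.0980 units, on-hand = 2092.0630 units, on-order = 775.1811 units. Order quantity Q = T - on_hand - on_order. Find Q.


Inventory position = OH + OO = 2092.0630 + 775.1811 = 2867.2441
Q = 4570.0980 - 2867.2441 = 1702.8539

1702.8539 units


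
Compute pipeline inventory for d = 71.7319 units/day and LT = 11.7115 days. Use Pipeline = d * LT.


Pipeline = 71.7319 * 11.7115 = 840.0881

840.0881 units


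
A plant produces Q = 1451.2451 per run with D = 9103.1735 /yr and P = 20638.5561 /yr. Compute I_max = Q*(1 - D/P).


D/P = 0.4411
1 - D/P = 0.5589
I_max = 1451.2451 * 0.5589 = 811.1356

811.1356 units


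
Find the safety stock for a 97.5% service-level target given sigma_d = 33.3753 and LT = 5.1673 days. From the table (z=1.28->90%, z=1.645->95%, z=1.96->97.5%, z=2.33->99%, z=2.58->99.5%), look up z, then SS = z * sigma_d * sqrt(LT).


From the table, SL = 97.5% corresponds to z = 1.96
sqrt(LT) = sqrt(5.1673) = 2.2732
SS = 1.96 * 33.3753 * 2.2732 = 148.7007

148.7007 units


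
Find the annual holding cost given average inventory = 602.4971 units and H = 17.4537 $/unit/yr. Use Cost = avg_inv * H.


Cost = 602.4971 * 17.4537 = 10515.8036

10515.8036 $/yr


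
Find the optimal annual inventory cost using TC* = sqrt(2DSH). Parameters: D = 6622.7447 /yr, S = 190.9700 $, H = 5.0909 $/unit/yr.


2*D*S*H = 12877386.2956
TC* = sqrt(12877386.2956) = 3588.5075

3588.5075 $/yr


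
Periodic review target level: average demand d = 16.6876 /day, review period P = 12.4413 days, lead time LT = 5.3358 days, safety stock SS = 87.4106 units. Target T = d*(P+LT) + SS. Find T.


P + LT = 17.7771
d*(P+LT) = 16.6876 * 17.7771 = 296.6571
T = 296.6571 + 87.4106 = 384.0677

384.0677 units


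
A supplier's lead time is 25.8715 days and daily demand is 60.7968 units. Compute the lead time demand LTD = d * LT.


LTD = 60.7968 * 25.8715 = 1572.9044

1572.9044 units


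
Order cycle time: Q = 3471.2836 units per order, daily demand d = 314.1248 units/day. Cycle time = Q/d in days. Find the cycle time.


Cycle = 3471.2836 / 314.1248 = 11.0507

11.0507 days


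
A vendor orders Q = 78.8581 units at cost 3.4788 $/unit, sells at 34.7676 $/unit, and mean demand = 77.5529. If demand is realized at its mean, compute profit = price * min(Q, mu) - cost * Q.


Sales at mu = min(78.8581, 77.5529) = 77.5529
Revenue = 34.7676 * 77.5529 = 2696.3282
Total cost = 3.4788 * 78.8581 = 274.3316
Profit = 2696.3282 - 274.3316 = 2421.9966

2421.9966 $


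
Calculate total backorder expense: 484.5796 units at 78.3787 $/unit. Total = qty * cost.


Total = 484.5796 * 78.3787 = 37980.7191

37980.7191 $


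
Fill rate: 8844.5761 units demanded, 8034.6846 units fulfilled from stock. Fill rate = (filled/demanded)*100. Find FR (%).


FR = 8034.6846 / 8844.5761 * 100 = 90.8431

90.8431%


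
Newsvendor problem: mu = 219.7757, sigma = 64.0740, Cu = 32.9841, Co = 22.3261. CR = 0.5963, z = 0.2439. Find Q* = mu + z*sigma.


CR = Cu/(Cu+Co) = 32.9841/(32.9841+22.3261) = 0.5963
z = 0.2439
Q* = 219.7757 + 0.2439 * 64.0740 = 235.4033

235.4033 units


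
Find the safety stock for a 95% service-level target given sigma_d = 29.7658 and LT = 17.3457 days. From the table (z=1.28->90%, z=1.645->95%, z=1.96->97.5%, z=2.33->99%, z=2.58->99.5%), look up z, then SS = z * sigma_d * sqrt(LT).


From the table, SL = 95% corresponds to z = 1.645
sqrt(LT) = sqrt(17.3457) = 4.1648
SS = 1.645 * 29.7658 * 4.1648 = 203.9292

203.9292 units


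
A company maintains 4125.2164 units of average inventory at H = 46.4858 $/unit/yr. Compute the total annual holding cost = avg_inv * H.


Cost = 4125.2164 * 46.4858 = 191763.9845

191763.9845 $/yr


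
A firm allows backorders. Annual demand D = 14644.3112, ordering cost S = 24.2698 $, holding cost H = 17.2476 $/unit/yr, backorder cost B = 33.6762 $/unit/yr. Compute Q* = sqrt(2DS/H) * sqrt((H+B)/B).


sqrt(2DS/H) = 203.0104
sqrt((H+B)/B) = 1.2297
Q* = 203.0104 * 1.2297 = 249.6417

249.6417 units


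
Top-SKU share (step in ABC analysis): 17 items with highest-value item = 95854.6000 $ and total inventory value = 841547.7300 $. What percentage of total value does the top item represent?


Top item = 95854.6000
Total = 841547.7300
Percentage = 95854.6000 / 841547.7300 * 100 = 11.3903

11.3903%


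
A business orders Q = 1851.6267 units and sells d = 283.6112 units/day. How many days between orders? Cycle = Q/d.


Cycle = 1851.6267 / 283.6112 = 6.5288

6.5288 days


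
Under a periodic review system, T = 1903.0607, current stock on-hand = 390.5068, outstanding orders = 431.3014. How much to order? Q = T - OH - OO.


Inventory position = OH + OO = 390.5068 + 431.3014 = 821.8082
Q = 1903.0607 - 821.8082 = 1081.2525

1081.2525 units


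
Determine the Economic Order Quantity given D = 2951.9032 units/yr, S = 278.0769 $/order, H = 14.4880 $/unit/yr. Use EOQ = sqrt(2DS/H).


2*D*S = 2 * 2951.9032 * 278.0769 = 1641712.1819
2*D*S/H = 113315.3080
EOQ = sqrt(113315.3080) = 336.6234

336.6234 units


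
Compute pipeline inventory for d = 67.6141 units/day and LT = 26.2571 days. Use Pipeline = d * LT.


Pipeline = 67.6141 * 26.2571 = 1775.3502

1775.3502 units


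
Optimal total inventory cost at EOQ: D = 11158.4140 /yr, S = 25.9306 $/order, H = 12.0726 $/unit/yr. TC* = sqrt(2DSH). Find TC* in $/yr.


2*D*S*H = 6986277.6842
TC* = sqrt(6986277.6842) = 2643.1568

2643.1568 $/yr


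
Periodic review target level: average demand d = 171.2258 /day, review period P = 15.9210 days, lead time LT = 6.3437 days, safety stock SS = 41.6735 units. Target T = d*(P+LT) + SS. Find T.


P + LT = 22.2647
d*(P+LT) = 171.2258 * 22.2647 = 3812.2911
T = 3812.2911 + 41.6735 = 3853.9646

3853.9646 units


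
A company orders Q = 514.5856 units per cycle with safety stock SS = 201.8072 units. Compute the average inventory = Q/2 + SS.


Q/2 = 257.2928
Avg = 257.2928 + 201.8072 = 459.1000

459.1000 units


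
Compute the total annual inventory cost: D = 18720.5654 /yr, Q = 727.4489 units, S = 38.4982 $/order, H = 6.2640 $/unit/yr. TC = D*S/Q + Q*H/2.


Ordering cost = D*S/Q = 990.7336
Holding cost = Q*H/2 = 2278.3700
TC = 990.7336 + 2278.3700 = 3269.1036

3269.1036 $/yr


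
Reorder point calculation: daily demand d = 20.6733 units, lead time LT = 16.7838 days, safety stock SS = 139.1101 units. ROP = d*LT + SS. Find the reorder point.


d*LT = 20.6733 * 16.7838 = 346.9765
ROP = 346.9765 + 139.1101 = 486.0866

486.0866 units


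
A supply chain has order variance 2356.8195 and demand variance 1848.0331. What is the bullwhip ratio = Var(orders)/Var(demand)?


BW = 2356.8195 / 1848.0331 = 1.2753

1.2753


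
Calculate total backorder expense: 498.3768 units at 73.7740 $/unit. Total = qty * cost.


Total = 498.3768 * 73.7740 = 36767.2500

36767.2500 $


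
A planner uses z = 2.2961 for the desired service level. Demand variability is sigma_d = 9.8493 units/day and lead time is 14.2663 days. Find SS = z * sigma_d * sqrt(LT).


sqrt(LT) = sqrt(14.2663) = 3.7771
SS = 2.2961 * 9.8493 * 3.7771 = 85.4185

85.4185 units


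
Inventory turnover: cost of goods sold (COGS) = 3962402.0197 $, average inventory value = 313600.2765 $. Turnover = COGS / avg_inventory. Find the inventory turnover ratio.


Turnover = 3962402.0197 / 313600.2765 = 12.6352

12.6352


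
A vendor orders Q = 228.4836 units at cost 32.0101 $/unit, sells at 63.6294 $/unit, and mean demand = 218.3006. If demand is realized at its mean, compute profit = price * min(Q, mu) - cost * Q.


Sales at mu = min(228.4836, 218.3006) = 218.3006
Revenue = 63.6294 * 218.3006 = 13890.3362
Total cost = 32.0101 * 228.4836 = 7313.7829
Profit = 13890.3362 - 7313.7829 = 6576.5533

6576.5533 $


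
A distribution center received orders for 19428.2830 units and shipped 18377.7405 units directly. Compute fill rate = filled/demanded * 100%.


FR = 18377.7405 / 19428.2830 * 100 = 94.5927

94.5927%


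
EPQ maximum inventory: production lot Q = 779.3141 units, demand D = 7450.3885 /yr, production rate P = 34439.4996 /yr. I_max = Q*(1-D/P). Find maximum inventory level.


D/P = 0.2163
1 - D/P = 0.7837
I_max = 779.3141 * 0.7837 = 610.7230

610.7230 units


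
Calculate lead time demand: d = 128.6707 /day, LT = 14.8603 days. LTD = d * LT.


LTD = 128.6707 * 14.8603 = 1912.0852

1912.0852 units


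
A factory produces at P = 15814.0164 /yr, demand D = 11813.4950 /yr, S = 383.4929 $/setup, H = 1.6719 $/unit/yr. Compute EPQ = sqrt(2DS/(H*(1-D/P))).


1 - D/P = 1 - 0.7470 = 0.2530
H*(1-D/P) = 0.4229
2DS = 9060782.9134
EPQ = sqrt(21423035.8446) = 4628.5025

4628.5025 units


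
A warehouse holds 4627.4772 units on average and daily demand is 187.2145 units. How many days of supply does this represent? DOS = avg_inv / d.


DOS = 4627.4772 / 187.2145 = 24.7175

24.7175 days
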